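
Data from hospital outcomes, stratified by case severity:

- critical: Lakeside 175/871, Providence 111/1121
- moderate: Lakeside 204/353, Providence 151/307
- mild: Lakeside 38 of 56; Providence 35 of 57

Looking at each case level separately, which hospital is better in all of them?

Lakeside

Critical: Lakeside 175/871 = 20.1%, Providence 111/1121 = 9.9% → Lakeside
Moderate: Lakeside 204/353 = 57.8%, Providence 151/307 = 49.2% → Lakeside
Mild: Lakeside 38/56 = 67.9%, Providence 35/57 = 61.4% → Lakeside
Lakeside has the higher rate in all 3 groups.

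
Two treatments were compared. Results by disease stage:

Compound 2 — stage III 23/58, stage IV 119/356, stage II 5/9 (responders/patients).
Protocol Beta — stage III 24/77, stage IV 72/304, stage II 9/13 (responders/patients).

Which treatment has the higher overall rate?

Stage III: Compound 2 23/58 = 39.7%, Protocol Beta 24/77 = 31.2% → Compound 2
Stage IV: Compound 2 119/356 = 33.4%, Protocol Beta 72/304 = 23.7% → Compound 2
Stage II: Compound 2 5/9 = 55.6%, Protocol Beta 9/13 = 69.2% → Protocol Beta
Overall: Compound 2 147/423 = 34.8%, Protocol Beta 105/394 = 26.6% → Compound 2
(Neither sweeps every disease group, but Compound 2 has the higher pooled rate.)

Compound 2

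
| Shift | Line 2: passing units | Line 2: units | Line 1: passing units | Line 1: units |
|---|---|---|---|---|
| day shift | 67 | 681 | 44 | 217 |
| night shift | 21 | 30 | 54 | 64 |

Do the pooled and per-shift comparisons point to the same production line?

Day shift: Line 2 67/681 = 9.8%, Line 1 44/217 = 20.3% → Line 1
Night shift: Line 2 21/30 = 70.0%, Line 1 54/64 = 84.4% → Line 1
Overall: Line 2 88/711 = 12.4%, Line 1 98/281 = 34.9% → Line 1
Line 1 wins overall and in every shift group — no reversal.

Yes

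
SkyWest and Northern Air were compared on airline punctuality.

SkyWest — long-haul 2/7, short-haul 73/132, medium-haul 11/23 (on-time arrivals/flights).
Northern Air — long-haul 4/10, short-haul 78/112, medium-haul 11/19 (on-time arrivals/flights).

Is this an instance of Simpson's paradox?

Long-haul: SkyWest 2/7 = 28.6%, Northern Air 4/10 = 40.0% → Northern Air
Short-haul: SkyWest 73/132 = 55.3%, Northern Air 78/112 = 69.6% → Northern Air
Medium-haul: SkyWest 11/23 = 47.8%, Northern Air 11/19 = 57.9% → Northern Air
Overall: SkyWest 86/162 = 53.1%, Northern Air 93/141 = 66.0% → Northern Air
Northern Air wins overall and in every route group — no reversal.

No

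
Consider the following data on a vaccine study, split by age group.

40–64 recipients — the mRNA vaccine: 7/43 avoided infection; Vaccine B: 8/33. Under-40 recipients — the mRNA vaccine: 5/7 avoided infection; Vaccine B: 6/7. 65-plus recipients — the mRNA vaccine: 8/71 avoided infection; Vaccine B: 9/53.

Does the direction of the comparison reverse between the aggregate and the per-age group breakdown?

No

40–64: the mRNA vaccine 7/43 = 16.3%, Vaccine B 8/33 = 24.2% → Vaccine B
Under-40: the mRNA vaccine 5/7 = 71.4%, Vaccine B 6/7 = 85.7% → Vaccine B
65-plus: the mRNA vaccine 8/71 = 11.3%, Vaccine B 9/53 = 17.0% → Vaccine B
Overall: the mRNA vaccine 20/121 = 16.5%, Vaccine B 23/93 = 24.7% → Vaccine B
Vaccine B wins overall and in every age group — no reversal.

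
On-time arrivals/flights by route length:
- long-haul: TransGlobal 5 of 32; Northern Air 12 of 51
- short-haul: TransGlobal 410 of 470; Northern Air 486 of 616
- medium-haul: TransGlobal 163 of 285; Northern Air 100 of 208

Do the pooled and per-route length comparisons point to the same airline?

Long-haul: TransGlobal 5/32 = 15.6%, Northern Air 12/51 = 23.5% → Northern Air
Short-haul: TransGlobal 410/470 = 87.2%, Northern Air 486/616 = 78.9% → TransGlobal
Medium-haul: TransGlobal 163/285 = 57.2%, Northern Air 100/208 = 48.1% → TransGlobal
Overall: TransGlobal 578/787 = 73.4%, Northern Air 598/875 = 68.3% → TransGlobal
Neither sweeps: TransGlobal wins 2 of 3 groups, Northern Air wins 1. TransGlobal wins overall but not every group — no Simpson reversal.

No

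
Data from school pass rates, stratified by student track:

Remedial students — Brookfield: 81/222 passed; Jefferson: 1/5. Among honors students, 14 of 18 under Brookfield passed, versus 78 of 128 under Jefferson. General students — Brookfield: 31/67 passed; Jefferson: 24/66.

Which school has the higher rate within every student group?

Remedial: Brookfield 81/222 = 36.5%, Jefferson 1/5 = 20.0% → Brookfield
Honors: Brookfield 14/18 = 77.8%, Jefferson 78/128 = 60.9% → Brookfield
General: Brookfield 31/67 = 46.3%, Jefferson 24/66 = 36.4% → Brookfield
Brookfield has the higher rate in all 3 groups.

Brookfield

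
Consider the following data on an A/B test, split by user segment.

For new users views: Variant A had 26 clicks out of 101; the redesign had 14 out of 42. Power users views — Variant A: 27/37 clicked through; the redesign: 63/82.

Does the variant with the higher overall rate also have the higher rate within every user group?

New users: Variant A 26/101 = 25.7%, the redesign 14/42 = 33.3% → the redesign
Power users: Variant A 27/37 = 73.0%, the redesign 63/82 = 76.8% → the redesign
Overall: Variant A 53/138 = 38.4%, the redesign 77/124 = 62.1% → the redesign
The redesign wins overall and in every user group — no reversal.

Yes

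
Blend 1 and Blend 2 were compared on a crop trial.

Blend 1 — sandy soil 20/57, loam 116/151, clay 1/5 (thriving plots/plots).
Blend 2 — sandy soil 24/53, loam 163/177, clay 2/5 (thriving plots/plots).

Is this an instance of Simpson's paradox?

No

Sandy soil: Blend 1 20/57 = 35.1%, Blend 2 24/53 = 45.3% → Blend 2
Loam: Blend 1 116/151 = 76.8%, Blend 2 163/177 = 92.1% → Blend 2
Clay: Blend 1 1/5 = 20.0%, Blend 2 2/5 = 40.0% → Blend 2
Overall: Blend 1 137/213 = 64.3%, Blend 2 189/235 = 80.4% → Blend 2
Blend 2 wins overall and in every soil group — no reversal.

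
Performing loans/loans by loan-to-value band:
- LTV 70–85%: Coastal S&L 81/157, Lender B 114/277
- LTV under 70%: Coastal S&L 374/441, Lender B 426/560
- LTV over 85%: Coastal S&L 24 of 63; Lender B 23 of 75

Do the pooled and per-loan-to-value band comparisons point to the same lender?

Yes

LTV 70–85%: Coastal S&L 81/157 = 51.6%, Lender B 114/277 = 41.2% → Coastal S&L
LTV under 70%: Coastal S&L 374/441 = 84.8%, Lender B 426/560 = 76.1% → Coastal S&L
LTV over 85%: Coastal S&L 24/63 = 38.1%, Lender B 23/75 = 30.7% → Coastal S&L
Overall: Coastal S&L 479/661 = 72.5%, Lender B 563/912 = 61.7% → Coastal S&L
Coastal S&L wins overall and in every loan-to-value group — no reversal.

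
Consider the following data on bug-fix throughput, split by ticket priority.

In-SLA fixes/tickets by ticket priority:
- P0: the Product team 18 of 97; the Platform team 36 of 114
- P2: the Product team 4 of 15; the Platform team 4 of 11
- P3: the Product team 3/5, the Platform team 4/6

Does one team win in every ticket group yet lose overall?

No

P0: the Product team 18/97 = 18.6%, the Platform team 36/114 = 31.6% → the Platform team
P2: the Product team 4/15 = 26.7%, the Platform team 4/11 = 36.4% → the Platform team
P3: the Product team 3/5 = 60.0%, the Platform team 4/6 = 66.7% → the Platform team
Overall: the Product team 25/117 = 21.4%, the Platform team 44/131 = 33.6% → the Platform team
The Platform team wins overall and in every ticket group — no reversal.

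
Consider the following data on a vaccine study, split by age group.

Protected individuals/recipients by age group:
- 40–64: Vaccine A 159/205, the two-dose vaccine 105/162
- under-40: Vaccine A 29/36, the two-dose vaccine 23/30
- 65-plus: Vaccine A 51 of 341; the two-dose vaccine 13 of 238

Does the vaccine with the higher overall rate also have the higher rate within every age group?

Yes

40–64: Vaccine A 159/205 = 77.6%, the two-dose vaccine 105/162 = 64.8% → Vaccine A
Under-40: Vaccine A 29/36 = 80.6%, the two-dose vaccine 23/30 = 76.7% → Vaccine A
65-plus: Vaccine A 51/341 = 15.0%, the two-dose vaccine 13/238 = 5.5% → Vaccine A
Overall: Vaccine A 239/582 = 41.1%, the two-dose vaccine 141/430 = 32.8% → Vaccine A
Vaccine A wins overall and in every age group — no reversal.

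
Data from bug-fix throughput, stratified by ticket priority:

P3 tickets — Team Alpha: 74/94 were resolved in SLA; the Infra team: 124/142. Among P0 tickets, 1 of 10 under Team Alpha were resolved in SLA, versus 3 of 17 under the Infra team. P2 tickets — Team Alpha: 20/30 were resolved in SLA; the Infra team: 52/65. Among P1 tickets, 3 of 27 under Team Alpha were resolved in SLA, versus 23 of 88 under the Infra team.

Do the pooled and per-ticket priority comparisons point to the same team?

P3: Team Alpha 74/94 = 78.7%, the Infra team 124/142 = 87.3% → the Infra team
P0: Team Alpha 1/10 = 10.0%, the Infra team 3/17 = 17.6% → the Infra team
P2: Team Alpha 20/30 = 66.7%, the Infra team 52/65 = 80.0% → the Infra team
P1: Team Alpha 3/27 = 11.1%, the Infra team 23/88 = 26.1% → the Infra team
Overall: Team Alpha 98/161 = 60.9%, the Infra team 202/312 = 64.7% → the Infra team
The Infra team wins overall and in every ticket group — no reversal.

Yes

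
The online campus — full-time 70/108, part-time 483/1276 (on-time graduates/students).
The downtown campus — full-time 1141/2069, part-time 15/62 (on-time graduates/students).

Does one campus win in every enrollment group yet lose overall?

Full-time: the online campus 70/108 = 64.8%, the downtown campus 1141/2069 = 55.1% → the online campus
Part-time: the online campus 483/1276 = 37.9%, the downtown campus 15/62 = 24.2% → the online campus
Overall: the online campus 553/1384 = 40.0%, the downtown campus 1156/2131 = 54.2% → the downtown campus
The online campus wins each enrollment group but the downtown campus wins overall — the comparison reverses. The online campus's students skew toward part-time, which has a lower base rate.

Yes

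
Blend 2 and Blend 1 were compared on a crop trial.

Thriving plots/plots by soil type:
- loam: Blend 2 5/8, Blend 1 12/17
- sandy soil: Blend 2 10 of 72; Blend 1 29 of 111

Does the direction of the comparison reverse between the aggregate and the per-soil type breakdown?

Loam: Blend 2 5/8 = 62.5%, Blend 1 12/17 = 70.6% → Blend 1
Sandy soil: Blend 2 10/72 = 13.9%, Blend 1 29/111 = 26.1% → Blend 1
Overall: Blend 2 15/80 = 18.8%, Blend 1 41/128 = 32.0% → Blend 1
Blend 1 wins overall and in every soil group — no reversal.

No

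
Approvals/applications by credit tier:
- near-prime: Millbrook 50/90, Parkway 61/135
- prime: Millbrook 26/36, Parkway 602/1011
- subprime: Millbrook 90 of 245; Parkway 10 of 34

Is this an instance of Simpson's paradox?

Yes

Near-prime: Millbrook 50/90 = 55.6%, Parkway 61/135 = 45.2% → Millbrook
Prime: Millbrook 26/36 = 72.2%, Parkway 602/1011 = 59.5% → Millbrook
Subprime: Millbrook 90/245 = 36.7%, Parkway 10/34 = 29.4% → Millbrook
Overall: Millbrook 166/371 = 44.7%, Parkway 673/1180 = 57.0% → Parkway
Millbrook wins each credit group but Parkway wins overall — the comparison reverses. Millbrook's applications skew toward subprime, which has a lower base rate.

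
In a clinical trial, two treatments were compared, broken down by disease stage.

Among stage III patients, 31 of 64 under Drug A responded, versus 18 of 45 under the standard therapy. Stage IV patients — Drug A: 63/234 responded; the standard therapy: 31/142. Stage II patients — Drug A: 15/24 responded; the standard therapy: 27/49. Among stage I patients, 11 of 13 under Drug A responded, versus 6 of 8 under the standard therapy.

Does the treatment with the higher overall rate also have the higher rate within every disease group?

Stage III: Drug A 31/64 = 48.4%, the standard therapy 18/45 = 40.0% → Drug A
Stage IV: Drug A 63/234 = 26.9%, the standard therapy 31/142 = 21.8% → Drug A
Stage II: Drug A 15/24 = 62.5%, the standard therapy 27/49 = 55.1% → Drug A
Stage I: Drug A 11/13 = 84.6%, the standard therapy 6/8 = 75.0% → Drug A
Overall: Drug A 120/335 = 35.8%, the standard therapy 82/244 = 33.6% → Drug A
Drug A wins overall and in every disease group — no reversal.

Yes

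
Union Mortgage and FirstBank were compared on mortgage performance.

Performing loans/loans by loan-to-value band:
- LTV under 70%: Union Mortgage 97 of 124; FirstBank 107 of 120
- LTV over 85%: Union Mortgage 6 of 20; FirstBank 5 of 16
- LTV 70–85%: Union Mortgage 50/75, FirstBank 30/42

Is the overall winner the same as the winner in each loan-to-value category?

LTV under 70%: Union Mortgage 97/124 = 78.2%, FirstBank 107/120 = 89.2% → FirstBank
LTV over 85%: Union Mortgage 6/20 = 30.0%, FirstBank 5/16 = 31.2% → FirstBank
LTV 70–85%: Union Mortgage 50/75 = 66.7%, FirstBank 30/42 = 71.4% → FirstBank
Overall: Union Mortgage 153/219 = 69.9%, FirstBank 142/178 = 79.8% → FirstBank
FirstBank wins overall and in every loan-to-value group — no reversal.

Yes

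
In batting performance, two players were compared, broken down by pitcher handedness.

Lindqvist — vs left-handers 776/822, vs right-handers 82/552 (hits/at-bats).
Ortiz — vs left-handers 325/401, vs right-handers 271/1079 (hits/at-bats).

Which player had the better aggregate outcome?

Lindqvist

Vs left-handers: Lindqvist 776/822 = 94.4%, Ortiz 325/401 = 81.0% → Lindqvist
Vs right-handers: Lindqvist 82/552 = 14.9%, Ortiz 271/1079 = 25.1% → Ortiz
Overall: Lindqvist 858/1374 = 62.4%, Ortiz 596/1480 = 40.3% → Lindqvist
(Neither sweeps every pitcher group, but Lindqvist has the higher pooled rate.)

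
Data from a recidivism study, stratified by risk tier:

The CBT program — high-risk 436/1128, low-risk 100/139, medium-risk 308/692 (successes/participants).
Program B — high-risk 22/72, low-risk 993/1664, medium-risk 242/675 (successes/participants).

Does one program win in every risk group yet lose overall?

Yes

High-risk: the CBT program 436/1128 = 38.7%, Program B 22/72 = 30.6% → the CBT program
Low-risk: the CBT program 100/139 = 71.9%, Program B 993/1664 = 59.7% → the CBT program
Medium-risk: the CBT program 308/692 = 44.5%, Program B 242/675 = 35.9% → the CBT program
Overall: the CBT program 844/1959 = 43.1%, Program B 1257/2411 = 52.1% → Program B
The CBT program wins each risk group but Program B wins overall — the comparison reverses. The CBT program's participants skew toward high-risk, which has a lower base rate.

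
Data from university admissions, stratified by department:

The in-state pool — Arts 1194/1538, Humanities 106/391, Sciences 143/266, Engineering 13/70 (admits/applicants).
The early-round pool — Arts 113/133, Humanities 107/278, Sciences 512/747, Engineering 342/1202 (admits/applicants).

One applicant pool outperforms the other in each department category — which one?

the early-round pool

Arts: the in-state pool 1194/1538 = 77.6%, the early-round pool 113/133 = 85.0% → the early-round pool
Humanities: the in-state pool 106/391 = 27.1%, the early-round pool 107/278 = 38.5% → the early-round pool
Sciences: the in-state pool 143/266 = 53.8%, the early-round pool 512/747 = 68.5% → the early-round pool
Engineering: the in-state pool 13/70 = 18.6%, the early-round pool 342/1202 = 28.5% → the early-round pool
The early-round pool has the higher rate in all 4 groups.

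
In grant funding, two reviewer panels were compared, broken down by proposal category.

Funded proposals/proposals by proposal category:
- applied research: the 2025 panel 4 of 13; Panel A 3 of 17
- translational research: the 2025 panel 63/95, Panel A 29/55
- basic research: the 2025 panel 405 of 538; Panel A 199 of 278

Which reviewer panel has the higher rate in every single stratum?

Applied research: the 2025 panel 4/13 = 30.8%, Panel A 3/17 = 17.6% → the 2025 panel
Translational research: the 2025 panel 63/95 = 66.3%, Panel A 29/55 = 52.7% → the 2025 panel
Basic research: the 2025 panel 405/538 = 75.3%, Panel A 199/278 = 71.6% → the 2025 panel
The 2025 panel has the higher rate in all 3 groups.

the 2025 panel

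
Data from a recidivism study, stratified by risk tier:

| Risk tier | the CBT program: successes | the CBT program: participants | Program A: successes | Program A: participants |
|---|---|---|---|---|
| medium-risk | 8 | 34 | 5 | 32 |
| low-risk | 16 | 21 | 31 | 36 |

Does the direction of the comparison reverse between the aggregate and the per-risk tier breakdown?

No

Medium-risk: the CBT program 8/34 = 23.5%, Program A 5/32 = 15.6% → the CBT program
Low-risk: the CBT program 16/21 = 76.2%, Program A 31/36 = 86.1% → Program A
Overall: the CBT program 24/55 = 43.6%, Program A 36/68 = 52.9% → Program A
Neither sweeps: the CBT program wins 1 of 2 groups, Program A wins 1. Program A wins overall but not every group — no Simpson reversal.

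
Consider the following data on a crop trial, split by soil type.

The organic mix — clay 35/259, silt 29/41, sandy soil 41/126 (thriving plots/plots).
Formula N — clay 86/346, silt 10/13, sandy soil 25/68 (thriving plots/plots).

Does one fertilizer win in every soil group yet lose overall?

Clay: the organic mix 35/259 = 13.5%, Formula N 86/346 = 24.9% → Formula N
Silt: the organic mix 29/41 = 70.7%, Formula N 10/13 = 76.9% → Formula N
Sandy soil: the organic mix 41/126 = 32.5%, Formula N 25/68 = 36.8% → Formula N
Overall: the organic mix 105/426 = 24.6%, Formula N 121/427 = 28.3% → Formula N
Formula N wins overall and in every soil group — no reversal.

No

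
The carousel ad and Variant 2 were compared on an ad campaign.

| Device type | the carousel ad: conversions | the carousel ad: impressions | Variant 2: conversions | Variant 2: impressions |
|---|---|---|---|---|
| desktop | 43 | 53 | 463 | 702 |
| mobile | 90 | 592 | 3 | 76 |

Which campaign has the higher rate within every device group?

Desktop: the carousel ad 43/53 = 81.1%, Variant 2 463/702 = 66.0% → the carousel ad
Mobile: the carousel ad 90/592 = 15.2%, Variant 2 3/76 = 3.9% → the carousel ad
The carousel ad has the higher rate in both groups.

the carousel ad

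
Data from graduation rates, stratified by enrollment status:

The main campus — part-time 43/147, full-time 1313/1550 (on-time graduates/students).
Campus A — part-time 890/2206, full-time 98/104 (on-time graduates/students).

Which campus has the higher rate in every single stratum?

Campus A

Part-time: the main campus 43/147 = 29.3%, Campus A 890/2206 = 40.3% → Campus A
Full-time: the main campus 1313/1550 = 84.7%, Campus A 98/104 = 94.2% → Campus A
Campus A has the higher rate in both groups.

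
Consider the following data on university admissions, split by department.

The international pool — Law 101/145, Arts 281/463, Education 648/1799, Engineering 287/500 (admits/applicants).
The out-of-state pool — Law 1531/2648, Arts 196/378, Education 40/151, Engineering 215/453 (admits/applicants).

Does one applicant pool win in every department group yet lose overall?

Yes

Law: the international pool 101/145 = 69.7%, the out-of-state pool 1531/2648 = 57.8% → the international pool
Arts: the international pool 281/463 = 60.7%, the out-of-state pool 196/378 = 51.9% → the international pool
Education: the international pool 648/1799 = 36.0%, the out-of-state pool 40/151 = 26.5% → the international pool
Engineering: the international pool 287/500 = 57.4%, the out-of-state pool 215/453 = 47.5% → the international pool
Overall: the international pool 1317/2907 = 45.3%, the out-of-state pool 1982/3630 = 54.6% → the out-of-state pool
The international pool wins each department group but the out-of-state pool wins overall — the comparison reverses. The international pool's applicants skew toward Education, which has a lower base rate.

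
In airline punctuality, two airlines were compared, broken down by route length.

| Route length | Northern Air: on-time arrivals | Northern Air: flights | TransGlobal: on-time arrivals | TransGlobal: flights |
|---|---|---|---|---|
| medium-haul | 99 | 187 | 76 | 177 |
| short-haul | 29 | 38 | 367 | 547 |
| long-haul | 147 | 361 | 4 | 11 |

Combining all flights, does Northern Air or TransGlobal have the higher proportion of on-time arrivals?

Medium-haul: Northern Air 99/187 = 52.9%, TransGlobal 76/177 = 42.9% → Northern Air
Short-haul: Northern Air 29/38 = 76.3%, TransGlobal 367/547 = 67.1% → Northern Air
Long-haul: Northern Air 147/361 = 40.7%, TransGlobal 4/11 = 36.4% → Northern Air
Overall: Northern Air 275/586 = 46.9%, TransGlobal 447/735 = 60.8% → TransGlobal
(Northern Air wins every route group but TransGlobal wins overall — Northern Air's flights skew toward the low-rate long-haul group.)

TransGlobal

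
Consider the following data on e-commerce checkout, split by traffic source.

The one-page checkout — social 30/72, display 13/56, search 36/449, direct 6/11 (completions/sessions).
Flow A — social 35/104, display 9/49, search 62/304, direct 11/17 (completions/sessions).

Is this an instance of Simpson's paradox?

No

Social: the one-page checkout 30/72 = 41.7%, Flow A 35/104 = 33.7% → the one-page checkout
Display: the one-page checkout 13/56 = 23.2%, Flow A 9/49 = 18.4% → the one-page checkout
Search: the one-page checkout 36/449 = 8.0%, Flow A 62/304 = 20.4% → Flow A
Direct: the one-page checkout 6/11 = 54.5%, Flow A 11/17 = 64.7% → Flow A
Overall: the one-page checkout 85/588 = 14.5%, Flow A 117/474 = 24.7% → Flow A
Neither sweeps: the one-page checkout wins 2 of 4 groups, Flow A wins 2. Flow A wins overall but not every group — no Simpson reversal.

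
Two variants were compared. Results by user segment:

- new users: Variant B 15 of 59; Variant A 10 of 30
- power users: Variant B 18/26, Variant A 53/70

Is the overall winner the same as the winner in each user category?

New users: Variant B 15/59 = 25.4%, Variant A 10/30 = 33.3% → Variant A
Power users: Variant B 18/26 = 69.2%, Variant A 53/70 = 75.7% → Variant A
Overall: Variant B 33/85 = 38.8%, Variant A 63/100 = 63.0% → Variant A
Variant A wins overall and in every user group — no reversal.

Yes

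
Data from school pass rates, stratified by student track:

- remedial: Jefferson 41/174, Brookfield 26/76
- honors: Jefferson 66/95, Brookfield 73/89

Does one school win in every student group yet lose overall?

No

Remedial: Jefferson 41/174 = 23.6%, Brookfield 26/76 = 34.2% → Brookfield
Honors: Jefferson 66/95 = 69.5%, Brookfield 73/89 = 82.0% → Brookfield
Overall: Jefferson 107/269 = 39.8%, Brookfield 99/165 = 60.0% → Brookfield
Brookfield wins overall and in every student group — no reversal.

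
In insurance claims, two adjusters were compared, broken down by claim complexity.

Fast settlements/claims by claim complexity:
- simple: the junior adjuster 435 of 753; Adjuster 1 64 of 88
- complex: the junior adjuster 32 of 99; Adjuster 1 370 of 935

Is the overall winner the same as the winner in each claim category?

No

Simple: the junior adjuster 435/753 = 57.8%, Adjuster 1 64/88 = 72.7% → Adjuster 1
Complex: the junior adjuster 32/99 = 32.3%, Adjuster 1 370/935 = 39.6% → Adjuster 1
Overall: the junior adjuster 467/852 = 54.8%, Adjuster 1 434/1023 = 42.4% → the junior adjuster
Adjuster 1 wins each claim group but the junior adjuster wins overall — the comparison reverses. Adjuster 1's claims skew toward complex, which has a lower base rate.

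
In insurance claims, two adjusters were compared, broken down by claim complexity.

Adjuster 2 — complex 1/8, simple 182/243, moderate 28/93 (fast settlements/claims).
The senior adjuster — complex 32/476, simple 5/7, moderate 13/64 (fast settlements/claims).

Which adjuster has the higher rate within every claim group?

Complex: Adjuster 2 1/8 = 12.5%, the senior adjuster 32/476 = 6.7% → Adjuster 2
Simple: Adjuster 2 182/243 = 74.9%, the senior adjuster 5/7 = 71.4% → Adjuster 2
Moderate: Adjuster 2 28/93 = 30.1%, the senior adjuster 13/64 = 20.3% → Adjuster 2
Adjuster 2 has the higher rate in all 3 groups.

Adjuster 2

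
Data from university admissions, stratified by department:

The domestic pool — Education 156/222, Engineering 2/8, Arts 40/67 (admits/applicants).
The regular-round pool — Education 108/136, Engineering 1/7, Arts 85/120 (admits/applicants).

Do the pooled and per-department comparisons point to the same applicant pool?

No

Education: the domestic pool 156/222 = 70.3%, the regular-round pool 108/136 = 79.4% → the regular-round pool
Engineering: the domestic pool 2/8 = 25.0%, the regular-round pool 1/7 = 14.3% → the domestic pool
Arts: the domestic pool 40/67 = 59.7%, the regular-round pool 85/120 = 70.8% → the regular-round pool
Overall: the domestic pool 198/297 = 66.7%, the regular-round pool 194/263 = 73.8% → the regular-round pool
Neither sweeps: the domestic pool wins 1 of 3 groups, the regular-round pool wins 2. The regular-round pool wins overall but not every group — no Simpson reversal.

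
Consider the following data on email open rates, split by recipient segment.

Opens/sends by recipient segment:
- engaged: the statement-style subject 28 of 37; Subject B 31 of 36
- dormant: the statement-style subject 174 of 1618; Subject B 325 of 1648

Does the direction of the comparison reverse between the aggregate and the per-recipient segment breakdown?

No

Engaged: the statement-style subject 28/37 = 75.7%, Subject B 31/36 = 86.1% → Subject B
Dormant: the statement-style subject 174/1618 = 10.8%, Subject B 325/1648 = 19.7% → Subject B
Overall: the statement-style subject 202/1655 = 12.2%, Subject B 356/1684 = 21.1% → Subject B
Subject B wins overall and in every recipient group — no reversal.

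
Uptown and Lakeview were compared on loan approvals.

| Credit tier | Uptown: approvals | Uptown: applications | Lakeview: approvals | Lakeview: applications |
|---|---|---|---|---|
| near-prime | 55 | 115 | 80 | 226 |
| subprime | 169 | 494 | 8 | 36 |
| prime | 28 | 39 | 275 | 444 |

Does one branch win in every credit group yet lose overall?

Yes

Near-prime: Uptown 55/115 = 47.8%, Lakeview 80/226 = 35.4% → Uptown
Subprime: Uptown 169/494 = 34.2%, Lakeview 8/36 = 22.2% → Uptown
Prime: Uptown 28/39 = 71.8%, Lakeview 275/444 = 61.9% → Uptown
Overall: Uptown 252/648 = 38.9%, Lakeview 363/706 = 51.4% → Lakeview
Uptown wins each credit group but Lakeview wins overall — the comparison reverses. Uptown's applications skew toward subprime, which has a lower base rate.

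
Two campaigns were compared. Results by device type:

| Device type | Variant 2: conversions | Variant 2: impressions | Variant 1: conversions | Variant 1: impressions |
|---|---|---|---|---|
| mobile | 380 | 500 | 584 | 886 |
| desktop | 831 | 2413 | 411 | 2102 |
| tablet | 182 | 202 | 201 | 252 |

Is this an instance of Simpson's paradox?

No

Mobile: Variant 2 380/500 = 76.0%, Variant 1 584/886 = 65.9% → Variant 2
Desktop: Variant 2 831/2413 = 34.4%, Variant 1 411/2102 = 19.6% → Variant 2
Tablet: Variant 2 182/202 = 90.1%, Variant 1 201/252 = 79.8% → Variant 2
Overall: Variant 2 1393/3115 = 44.7%, Variant 1 1196/3240 = 36.9% → Variant 2
Variant 2 wins overall and in every device group — no reversal.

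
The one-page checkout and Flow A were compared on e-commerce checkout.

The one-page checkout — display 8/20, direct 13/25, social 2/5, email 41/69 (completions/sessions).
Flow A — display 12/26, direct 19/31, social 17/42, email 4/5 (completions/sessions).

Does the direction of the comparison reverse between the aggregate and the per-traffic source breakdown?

Display: the one-page checkout 8/20 = 40.0%, Flow A 12/26 = 46.2% → Flow A
Direct: the one-page checkout 13/25 = 52.0%, Flow A 19/31 = 61.3% → Flow A
Social: the one-page checkout 2/5 = 40.0%, Flow A 17/42 = 40.5% → Flow A
Email: the one-page checkout 41/69 = 59.4%, Flow A 4/5 = 80.0% → Flow A
Overall: the one-page checkout 64/119 = 53.8%, Flow A 52/104 = 50.0% → the one-page checkout
Flow A wins each traffic group but the one-page checkout wins overall — the comparison reverses. Flow A's sessions skew toward social, which has a lower base rate.

Yes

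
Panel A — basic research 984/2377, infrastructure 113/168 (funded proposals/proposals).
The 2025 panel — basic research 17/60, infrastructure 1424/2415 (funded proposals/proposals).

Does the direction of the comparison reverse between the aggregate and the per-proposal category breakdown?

Yes

Basic research: Panel A 984/2377 = 41.4%, the 2025 panel 17/60 = 28.3% → Panel A
Infrastructure: Panel A 113/168 = 67.3%, the 2025 panel 1424/2415 = 59.0% → Panel A
Overall: Panel A 1097/2545 = 43.1%, the 2025 panel 1441/2475 = 58.2% → the 2025 panel
Panel A wins each proposal group but the 2025 panel wins overall — the comparison reverses. Panel A's proposals skew toward basic research, which has a lower base rate.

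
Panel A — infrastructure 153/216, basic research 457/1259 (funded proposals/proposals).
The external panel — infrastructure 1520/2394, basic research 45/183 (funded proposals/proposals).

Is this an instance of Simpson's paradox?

Yes

Infrastructure: Panel A 153/216 = 70.8%, the external panel 1520/2394 = 63.5% → Panel A
Basic research: Panel A 457/1259 = 36.3%, the external panel 45/183 = 24.6% → Panel A
Overall: Panel A 610/1475 = 41.4%, the external panel 1565/2577 = 60.7% → the external panel
Panel A wins each proposal group but the external panel wins overall — the comparison reverses. Panel A's proposals skew toward basic research, which has a lower base rate.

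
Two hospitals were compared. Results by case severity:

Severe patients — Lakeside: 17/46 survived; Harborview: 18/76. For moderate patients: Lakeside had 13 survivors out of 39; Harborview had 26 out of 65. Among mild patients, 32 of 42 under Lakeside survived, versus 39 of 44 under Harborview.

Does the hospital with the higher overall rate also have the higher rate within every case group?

No

Severe: Lakeside 17/46 = 37.0%, Harborview 18/76 = 23.7% → Lakeside
Moderate: Lakeside 13/39 = 33.3%, Harborview 26/65 = 40.0% → Harborview
Mild: Lakeside 32/42 = 76.2%, Harborview 39/44 = 88.6% → Harborview
Overall: Lakeside 62/127 = 48.8%, Harborview 83/185 = 44.9% → Lakeside
Neither sweeps: Lakeside wins 1 of 3 groups, Harborview wins 2. Lakeside wins overall but not every group — no Simpson reversal.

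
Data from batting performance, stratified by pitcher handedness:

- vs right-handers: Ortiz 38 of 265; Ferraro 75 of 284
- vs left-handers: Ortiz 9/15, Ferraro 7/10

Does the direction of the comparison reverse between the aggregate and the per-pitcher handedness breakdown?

Vs right-handers: Ortiz 38/265 = 14.3%, Ferraro 75/284 = 26.4% → Ferraro
Vs left-handers: Ortiz 9/15 = 60.0%, Ferraro 7/10 = 70.0% → Ferraro
Overall: Ortiz 47/280 = 16.8%, Ferraro 82/294 = 27.9% → Ferraro
Ferraro wins overall and in every pitcher group — no reversal.

No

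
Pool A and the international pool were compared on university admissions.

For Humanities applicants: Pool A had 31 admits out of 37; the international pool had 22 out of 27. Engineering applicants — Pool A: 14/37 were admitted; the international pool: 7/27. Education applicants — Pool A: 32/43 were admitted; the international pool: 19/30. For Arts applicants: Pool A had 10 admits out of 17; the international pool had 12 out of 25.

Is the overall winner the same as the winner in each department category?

Yes

Humanities: Pool A 31/37 = 83.8%, the international pool 22/27 = 81.5% → Pool A
Engineering: Pool A 14/37 = 37.8%, the international pool 7/27 = 25.9% → Pool A
Education: Pool A 32/43 = 74.4%, the international pool 19/30 = 63.3% → Pool A
Arts: Pool A 10/17 = 58.8%, the international pool 12/25 = 48.0% → Pool A
Overall: Pool A 87/134 = 64.9%, the international pool 60/109 = 55.0% → Pool A
Pool A wins overall and in every department group — no reversal.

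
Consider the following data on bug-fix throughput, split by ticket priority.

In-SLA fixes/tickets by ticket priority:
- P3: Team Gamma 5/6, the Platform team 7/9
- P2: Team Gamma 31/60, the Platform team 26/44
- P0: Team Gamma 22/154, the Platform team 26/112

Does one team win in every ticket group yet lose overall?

P3: Team Gamma 5/6 = 83.3%, the Platform team 7/9 = 77.8% → Team Gamma
P2: Team Gamma 31/60 = 51.7%, the Platform team 26/44 = 59.1% → the Platform team
P0: Team Gamma 22/154 = 14.3%, the Platform team 26/112 = 23.2% → the Platform team
Overall: Team Gamma 58/220 = 26.4%, the Platform team 59/165 = 35.8% → the Platform team
Neither sweeps: Team Gamma wins 1 of 3 groups, the Platform team wins 2. The Platform team wins overall but not every group — no Simpson reversal.

No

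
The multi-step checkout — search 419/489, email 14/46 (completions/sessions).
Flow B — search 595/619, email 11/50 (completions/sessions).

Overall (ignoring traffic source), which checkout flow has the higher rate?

Search: the multi-step checkout 419/489 = 85.7%, Flow B 595/619 = 96.1% → Flow B
Email: the multi-step checkout 14/46 = 30.4%, Flow B 11/50 = 22.0% → the multi-step checkout
Overall: the multi-step checkout 433/535 = 80.9%, Flow B 606/669 = 90.6% → Flow B
(Neither sweeps every traffic group, but Flow B has the higher pooled rate.)

Flow B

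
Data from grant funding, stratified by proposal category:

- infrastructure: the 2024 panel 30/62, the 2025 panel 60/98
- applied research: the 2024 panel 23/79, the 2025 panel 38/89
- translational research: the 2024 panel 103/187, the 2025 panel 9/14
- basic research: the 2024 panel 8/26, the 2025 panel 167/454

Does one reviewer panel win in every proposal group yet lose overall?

Yes

Infrastructure: the 2024 panel 30/62 = 48.4%, the 2025 panel 60/98 = 61.2% → the 2025 panel
Applied research: the 2024 panel 23/79 = 29.1%, the 2025 panel 38/89 = 42.7% → the 2025 panel
Translational research: the 2024 panel 103/187 = 55.1%, the 2025 panel 9/14 = 64.3% → the 2025 panel
Basic research: the 2024 panel 8/26 = 30.8%, the 2025 panel 167/454 = 36.8% → the 2025 panel
Overall: the 2024 panel 164/354 = 46.3%, the 2025 panel 274/655 = 41.8% → the 2024 panel
The 2025 panel wins each proposal group but the 2024 panel wins overall — the comparison reverses. The 2025 panel's proposals skew toward basic research, which has a lower base rate.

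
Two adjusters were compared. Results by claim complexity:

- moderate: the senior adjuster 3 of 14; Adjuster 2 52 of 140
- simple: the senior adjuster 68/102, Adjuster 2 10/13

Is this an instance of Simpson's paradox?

Yes

Moderate: the senior adjuster 3/14 = 21.4%, Adjuster 2 52/140 = 37.1% → Adjuster 2
Simple: the senior adjuster 68/102 = 66.7%, Adjuster 2 10/13 = 76.9% → Adjuster 2
Overall: the senior adjuster 71/116 = 61.2%, Adjuster 2 62/153 = 40.5% → the senior adjuster
Adjuster 2 wins each claim group but the senior adjuster wins overall — the comparison reverses. Adjuster 2's claims skew toward moderate, which has a lower base rate.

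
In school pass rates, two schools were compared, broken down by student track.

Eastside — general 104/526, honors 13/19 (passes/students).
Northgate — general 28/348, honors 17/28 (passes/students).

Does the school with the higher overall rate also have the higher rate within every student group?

General: Eastside 104/526 = 19.8%, Northgate 28/348 = 8.0% → Eastside
Honors: Eastside 13/19 = 68.4%, Northgate 17/28 = 60.7% → Eastside
Overall: Eastside 117/545 = 21.5%, Northgate 45/376 = 12.0% → Eastside
Eastside wins overall and in every student group — no reversal.

Yes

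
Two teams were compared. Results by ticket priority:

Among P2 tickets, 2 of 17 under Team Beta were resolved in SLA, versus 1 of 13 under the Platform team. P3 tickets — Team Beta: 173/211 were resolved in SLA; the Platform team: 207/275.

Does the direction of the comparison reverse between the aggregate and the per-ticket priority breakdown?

P2: Team Beta 2/17 = 11.8%, the Platform team 1/13 = 7.7% → Team Beta
P3: Team Beta 173/211 = 82.0%, the Platform team 207/275 = 75.3% → Team Beta
Overall: Team Beta 175/228 = 76.8%, the Platform team 208/288 = 72.2% → Team Beta
Team Beta wins overall and in every ticket group — no reversal.

No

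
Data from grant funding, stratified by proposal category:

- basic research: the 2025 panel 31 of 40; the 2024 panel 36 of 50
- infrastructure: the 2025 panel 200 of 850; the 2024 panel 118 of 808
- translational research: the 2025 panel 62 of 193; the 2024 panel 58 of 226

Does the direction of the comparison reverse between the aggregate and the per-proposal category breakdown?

No

Basic research: the 2025 panel 31/40 = 77.5%, the 2024 panel 36/50 = 72.0% → the 2025 panel
Infrastructure: the 2025 panel 200/850 = 23.5%, the 2024 panel 118/808 = 14.6% → the 2025 panel
Translational research: the 2025 panel 62/193 = 32.1%, the 2024 panel 58/226 = 25.7% → the 2025 panel
Overall: the 2025 panel 293/1083 = 27.1%, the 2024 panel 212/1084 = 19.6% → the 2025 panel
The 2025 panel wins overall and in every proposal group — no reversal.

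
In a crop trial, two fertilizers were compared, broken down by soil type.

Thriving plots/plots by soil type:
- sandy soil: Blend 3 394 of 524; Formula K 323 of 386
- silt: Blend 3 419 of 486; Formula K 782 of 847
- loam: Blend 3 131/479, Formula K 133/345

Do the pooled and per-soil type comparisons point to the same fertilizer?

Yes

Sandy soil: Blend 3 394/524 = 75.2%, Formula K 323/386 = 83.7% → Formula K
Silt: Blend 3 419/486 = 86.2%, Formula K 782/847 = 92.3% → Formula K
Loam: Blend 3 131/479 = 27.3%, Formula K 133/345 = 38.6% → Formula K
Overall: Blend 3 944/1489 = 63.4%, Formula K 1238/1578 = 78.5% → Formula K
Formula K wins overall and in every soil group — no reversal.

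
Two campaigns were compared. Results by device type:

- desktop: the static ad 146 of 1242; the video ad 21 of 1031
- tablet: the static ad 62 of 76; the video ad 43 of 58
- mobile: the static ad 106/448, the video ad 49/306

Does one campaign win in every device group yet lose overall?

Desktop: the static ad 146/1242 = 11.8%, the video ad 21/1031 = 2.0% → the static ad
Tablet: the static ad 62/76 = 81.6%, the video ad 43/58 = 74.1% → the static ad
Mobile: the static ad 106/448 = 23.7%, the video ad 49/306 = 16.0% → the static ad
Overall: the static ad 314/1766 = 17.8%, the video ad 113/1395 = 8.1% → the static ad
The static ad wins overall and in every device group — no reversal.

No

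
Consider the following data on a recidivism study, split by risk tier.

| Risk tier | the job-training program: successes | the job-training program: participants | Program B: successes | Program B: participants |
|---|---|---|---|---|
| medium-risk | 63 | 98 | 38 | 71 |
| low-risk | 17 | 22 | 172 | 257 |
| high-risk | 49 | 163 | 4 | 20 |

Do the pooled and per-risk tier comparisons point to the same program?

No

Medium-risk: the job-training program 63/98 = 64.3%, Program B 38/71 = 53.5% → the job-training program
Low-risk: the job-training program 17/22 = 77.3%, Program B 172/257 = 66.9% → the job-training program
High-risk: the job-training program 49/163 = 30.1%, Program B 4/20 = 20.0% → the job-training program
Overall: the job-training program 129/283 = 45.6%, Program B 214/348 = 61.5% → Program B
The job-training program wins each risk group but Program B wins overall — the comparison reverses. The job-training program's participants skew toward high-risk, which has a lower base rate.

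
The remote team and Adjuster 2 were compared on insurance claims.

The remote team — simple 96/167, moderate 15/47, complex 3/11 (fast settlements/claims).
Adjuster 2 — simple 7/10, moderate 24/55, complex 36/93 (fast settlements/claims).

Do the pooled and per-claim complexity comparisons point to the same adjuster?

Simple: the remote team 96/167 = 57.5%, Adjuster 2 7/10 = 70.0% → Adjuster 2
Moderate: the remote team 15/47 = 31.9%, Adjuster 2 24/55 = 43.6% → Adjuster 2
Complex: the remote team 3/11 = 27.3%, Adjuster 2 36/93 = 38.7% → Adjuster 2
Overall: the remote team 114/225 = 50.7%, Adjuster 2 67/158 = 42.4% → the remote team
Adjuster 2 wins each claim group but the remote team wins overall — the comparison reverses. Adjuster 2's claims skew toward complex, which has a lower base rate.

No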